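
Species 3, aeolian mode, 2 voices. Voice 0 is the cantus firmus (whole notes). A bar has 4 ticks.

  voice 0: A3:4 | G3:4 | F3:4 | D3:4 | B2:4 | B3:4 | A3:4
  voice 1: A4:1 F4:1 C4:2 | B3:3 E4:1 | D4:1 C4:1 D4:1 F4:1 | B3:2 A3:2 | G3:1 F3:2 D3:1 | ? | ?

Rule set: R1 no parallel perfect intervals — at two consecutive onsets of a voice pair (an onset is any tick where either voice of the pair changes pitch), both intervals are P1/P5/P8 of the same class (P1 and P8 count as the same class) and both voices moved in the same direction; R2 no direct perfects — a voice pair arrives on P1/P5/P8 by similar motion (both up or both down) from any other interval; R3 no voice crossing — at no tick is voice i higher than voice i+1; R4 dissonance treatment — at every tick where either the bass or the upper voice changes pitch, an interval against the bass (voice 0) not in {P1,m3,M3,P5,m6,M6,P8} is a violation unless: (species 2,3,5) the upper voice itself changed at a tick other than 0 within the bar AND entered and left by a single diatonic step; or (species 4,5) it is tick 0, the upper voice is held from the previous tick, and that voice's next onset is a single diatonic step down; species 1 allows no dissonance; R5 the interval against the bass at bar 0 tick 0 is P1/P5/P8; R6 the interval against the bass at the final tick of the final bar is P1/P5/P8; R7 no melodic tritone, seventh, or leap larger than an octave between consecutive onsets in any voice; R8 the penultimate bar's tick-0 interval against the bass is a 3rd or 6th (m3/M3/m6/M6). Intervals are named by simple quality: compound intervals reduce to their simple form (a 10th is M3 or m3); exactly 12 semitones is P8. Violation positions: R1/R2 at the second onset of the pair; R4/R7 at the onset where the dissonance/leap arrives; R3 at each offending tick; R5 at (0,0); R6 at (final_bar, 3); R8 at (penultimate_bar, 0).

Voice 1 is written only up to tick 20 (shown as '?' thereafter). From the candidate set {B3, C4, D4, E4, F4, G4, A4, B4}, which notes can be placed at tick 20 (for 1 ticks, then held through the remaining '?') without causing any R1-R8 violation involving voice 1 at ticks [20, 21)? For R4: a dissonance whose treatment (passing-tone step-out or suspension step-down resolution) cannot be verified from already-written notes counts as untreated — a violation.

B3: violates R2,R8
C4: violates R4,R7,R8
D4: legal
E4: violates R4,R7,R8
F4: violates R4,R7,R8
G4: violates R7
A4: violates R4,R7,R8
B4: violates R2,R7,R8

{D4}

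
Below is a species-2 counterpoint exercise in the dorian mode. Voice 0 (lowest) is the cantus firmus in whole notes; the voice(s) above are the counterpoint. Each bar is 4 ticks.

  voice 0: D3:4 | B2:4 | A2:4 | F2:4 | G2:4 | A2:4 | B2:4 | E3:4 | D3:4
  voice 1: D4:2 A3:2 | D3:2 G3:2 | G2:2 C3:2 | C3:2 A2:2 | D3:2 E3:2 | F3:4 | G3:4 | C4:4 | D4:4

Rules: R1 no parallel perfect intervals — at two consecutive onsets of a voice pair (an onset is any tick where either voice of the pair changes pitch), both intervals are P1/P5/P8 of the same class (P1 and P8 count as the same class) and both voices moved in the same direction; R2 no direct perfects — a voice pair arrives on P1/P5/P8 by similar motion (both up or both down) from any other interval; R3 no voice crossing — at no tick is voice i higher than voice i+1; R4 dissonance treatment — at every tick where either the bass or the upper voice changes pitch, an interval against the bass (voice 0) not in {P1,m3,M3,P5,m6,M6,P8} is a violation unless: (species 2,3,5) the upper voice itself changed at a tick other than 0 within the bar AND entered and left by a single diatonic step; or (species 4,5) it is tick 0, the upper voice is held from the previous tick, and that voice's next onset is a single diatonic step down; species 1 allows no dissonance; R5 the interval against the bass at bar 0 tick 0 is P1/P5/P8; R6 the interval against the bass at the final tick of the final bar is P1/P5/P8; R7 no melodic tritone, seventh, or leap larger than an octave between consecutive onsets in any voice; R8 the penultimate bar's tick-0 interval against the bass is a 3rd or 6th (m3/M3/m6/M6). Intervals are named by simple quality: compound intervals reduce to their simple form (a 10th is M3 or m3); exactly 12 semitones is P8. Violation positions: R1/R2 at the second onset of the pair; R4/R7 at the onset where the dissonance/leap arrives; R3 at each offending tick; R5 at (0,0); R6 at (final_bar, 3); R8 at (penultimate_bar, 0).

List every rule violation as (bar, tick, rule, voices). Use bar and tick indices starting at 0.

(2, 0, R3, (0, 1))
(2, 0, R4, (0, 1))
(2, 1, R3, (0, 1))
(4, 0, R2, (0, 1))

bar 0: v0=D3 v1=D4 downbeat P8
bar 1: v0=B2 v1=D3 downbeat m3
bar 2: v0=A2 v1=G2 downbeat M2
bar 3: v0=F2 v1=C3 downbeat P5
bar 4: v0=G2 v1=D3 downbeat P5
bar 5: v0=A2 v1=F3 downbeat m6
bar 6: v0=B2 v1=G3 downbeat m6
bar 7: v0=E3 v1=C4 downbeat m6
bar 8: v0=D3 v1=D4 downbeat P8
  -> R3 @ bar 2 tick 0 v(0, 1): A2 above G2
  -> R4 @ bar 2 tick 0 v(0, 1): A2/G2 M2 untreated
  -> R3 @ bar 2 tick 1 v(0, 1): A2 above G2
  -> R2 @ bar 4 tick 0 v(0, 1): F2/A2 M3 -> G2/D3 P5 similar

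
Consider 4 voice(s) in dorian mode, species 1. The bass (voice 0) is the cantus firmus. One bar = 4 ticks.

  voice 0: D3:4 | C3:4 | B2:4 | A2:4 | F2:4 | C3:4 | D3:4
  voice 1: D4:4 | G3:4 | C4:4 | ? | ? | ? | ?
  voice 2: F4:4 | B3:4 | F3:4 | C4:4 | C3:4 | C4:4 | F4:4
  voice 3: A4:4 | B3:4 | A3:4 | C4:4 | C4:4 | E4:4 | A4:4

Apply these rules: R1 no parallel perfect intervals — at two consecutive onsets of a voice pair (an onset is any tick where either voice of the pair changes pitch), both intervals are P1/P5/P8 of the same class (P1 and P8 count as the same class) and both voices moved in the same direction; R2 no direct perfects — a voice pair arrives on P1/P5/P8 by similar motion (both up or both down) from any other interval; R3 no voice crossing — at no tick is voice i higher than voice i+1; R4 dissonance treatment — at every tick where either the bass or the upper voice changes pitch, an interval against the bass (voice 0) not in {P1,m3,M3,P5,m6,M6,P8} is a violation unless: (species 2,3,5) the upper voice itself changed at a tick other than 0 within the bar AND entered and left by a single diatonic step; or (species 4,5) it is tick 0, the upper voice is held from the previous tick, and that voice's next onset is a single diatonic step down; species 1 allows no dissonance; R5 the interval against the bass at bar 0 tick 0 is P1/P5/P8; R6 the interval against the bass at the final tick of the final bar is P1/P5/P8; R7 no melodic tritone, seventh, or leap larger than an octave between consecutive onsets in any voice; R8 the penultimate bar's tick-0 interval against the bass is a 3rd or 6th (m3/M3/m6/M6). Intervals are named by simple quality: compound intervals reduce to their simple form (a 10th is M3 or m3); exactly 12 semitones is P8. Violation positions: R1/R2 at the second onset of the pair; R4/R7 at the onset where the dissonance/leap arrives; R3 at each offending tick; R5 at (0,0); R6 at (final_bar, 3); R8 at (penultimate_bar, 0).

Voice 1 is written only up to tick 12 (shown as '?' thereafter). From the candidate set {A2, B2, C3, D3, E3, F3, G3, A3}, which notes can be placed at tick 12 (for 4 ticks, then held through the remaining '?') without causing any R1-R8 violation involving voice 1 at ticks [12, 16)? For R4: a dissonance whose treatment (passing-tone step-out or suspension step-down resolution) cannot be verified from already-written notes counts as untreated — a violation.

A2: violates R2,R7
B2: violates R4,R7
C3: legal
D3: violates R4,R7
E3: violates R2
F3: legal
G3: violates R4
A3: violates R2

{C3, F3}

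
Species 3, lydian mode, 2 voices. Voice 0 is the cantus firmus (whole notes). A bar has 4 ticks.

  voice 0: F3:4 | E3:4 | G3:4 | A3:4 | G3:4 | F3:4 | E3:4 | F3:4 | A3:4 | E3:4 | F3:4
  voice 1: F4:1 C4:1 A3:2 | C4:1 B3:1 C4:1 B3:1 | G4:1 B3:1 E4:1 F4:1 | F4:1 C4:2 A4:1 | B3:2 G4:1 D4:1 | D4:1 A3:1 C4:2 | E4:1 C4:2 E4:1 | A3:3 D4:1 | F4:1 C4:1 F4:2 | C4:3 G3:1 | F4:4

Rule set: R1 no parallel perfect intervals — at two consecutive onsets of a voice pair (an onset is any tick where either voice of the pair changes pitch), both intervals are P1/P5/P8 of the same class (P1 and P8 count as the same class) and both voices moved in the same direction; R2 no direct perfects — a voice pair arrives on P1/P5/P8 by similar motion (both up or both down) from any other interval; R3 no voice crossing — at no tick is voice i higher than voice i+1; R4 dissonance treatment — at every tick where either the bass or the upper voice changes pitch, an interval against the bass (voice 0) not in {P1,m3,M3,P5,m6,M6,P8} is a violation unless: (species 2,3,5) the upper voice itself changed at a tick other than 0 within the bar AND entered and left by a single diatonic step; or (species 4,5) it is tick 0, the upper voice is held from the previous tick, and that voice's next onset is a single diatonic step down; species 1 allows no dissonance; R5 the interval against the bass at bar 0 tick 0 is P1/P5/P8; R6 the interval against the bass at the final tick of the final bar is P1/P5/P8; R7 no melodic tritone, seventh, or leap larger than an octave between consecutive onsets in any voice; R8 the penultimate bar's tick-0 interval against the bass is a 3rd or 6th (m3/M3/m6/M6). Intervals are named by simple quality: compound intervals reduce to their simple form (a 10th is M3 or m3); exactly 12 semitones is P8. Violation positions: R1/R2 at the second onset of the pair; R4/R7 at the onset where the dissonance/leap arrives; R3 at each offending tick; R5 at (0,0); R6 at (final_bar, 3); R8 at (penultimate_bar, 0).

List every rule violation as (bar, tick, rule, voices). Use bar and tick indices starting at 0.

(2, 0, R2, (0, 1))
(2, 3, R4, (0, 1))
(4, 0, R7, (1,))
(10, 0, R2, (0, 1))
(10, 0, R7, (1,))

bar 0: v0=F3 v1=F4 downbeat P8
bar 1: v0=E3 v1=C4 downbeat m6
bar 2: v0=G3 v1=G4 downbeat P8
bar 3: v0=A3 v1=F4 downbeat m6
bar 4: v0=G3 v1=B3 downbeat M3
bar 5: v0=F3 v1=D4 downbeat M6
bar 6: v0=E3 v1=E4 downbeat P8
bar 7: v0=F3 v1=A3 downbeat M3
bar 8: v0=A3 v1=F4 downbeat m6
bar 9: v0=E3 v1=C4 downbeat m6
bar 10: v0=F3 v1=F4 downbeat P8
  -> R2 @ bar 2 tick 0 v(0, 1): E3/B3 P5 -> G3/G4 P8 similar
  -> R4 @ bar 2 tick 3 v(0, 1): G3/F4 m7 untreated
  -> R7 @ bar 4 tick 0 v(1,): A4->B3 leap 10st
  -> R2 @ bar 10 tick 0 v(0, 1): E3/G3 m3 -> F3/F4 P8 similar
  -> R7 @ bar 10 tick 0 v(1,): G3->F4 leap 10st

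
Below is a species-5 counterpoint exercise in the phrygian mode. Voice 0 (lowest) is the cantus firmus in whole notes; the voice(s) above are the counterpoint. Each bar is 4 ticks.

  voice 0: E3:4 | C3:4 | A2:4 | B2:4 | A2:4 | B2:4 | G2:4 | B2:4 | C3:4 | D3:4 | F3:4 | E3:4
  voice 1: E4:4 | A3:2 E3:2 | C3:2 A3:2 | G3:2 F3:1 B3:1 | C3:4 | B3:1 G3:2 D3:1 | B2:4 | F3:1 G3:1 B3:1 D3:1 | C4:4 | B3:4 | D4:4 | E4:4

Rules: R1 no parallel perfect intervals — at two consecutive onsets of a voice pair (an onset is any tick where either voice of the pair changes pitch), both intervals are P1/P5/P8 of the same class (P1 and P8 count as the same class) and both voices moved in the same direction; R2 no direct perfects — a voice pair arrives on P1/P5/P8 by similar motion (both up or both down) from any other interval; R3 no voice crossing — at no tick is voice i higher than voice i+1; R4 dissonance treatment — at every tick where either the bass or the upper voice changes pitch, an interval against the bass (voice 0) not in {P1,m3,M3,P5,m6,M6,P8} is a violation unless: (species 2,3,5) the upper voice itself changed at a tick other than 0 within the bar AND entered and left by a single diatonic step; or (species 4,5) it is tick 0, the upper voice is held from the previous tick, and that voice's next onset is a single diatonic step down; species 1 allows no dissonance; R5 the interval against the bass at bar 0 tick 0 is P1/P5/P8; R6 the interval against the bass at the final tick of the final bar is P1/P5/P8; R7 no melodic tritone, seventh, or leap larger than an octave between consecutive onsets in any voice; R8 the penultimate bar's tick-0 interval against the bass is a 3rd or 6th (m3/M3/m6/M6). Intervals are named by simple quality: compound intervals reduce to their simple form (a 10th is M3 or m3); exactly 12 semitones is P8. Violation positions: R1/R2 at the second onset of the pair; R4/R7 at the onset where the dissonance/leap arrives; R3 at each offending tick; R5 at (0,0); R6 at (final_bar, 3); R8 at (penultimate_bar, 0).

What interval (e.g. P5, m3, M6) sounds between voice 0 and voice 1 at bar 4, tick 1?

m3

voice 0=A2 voice 1=C3 -> m3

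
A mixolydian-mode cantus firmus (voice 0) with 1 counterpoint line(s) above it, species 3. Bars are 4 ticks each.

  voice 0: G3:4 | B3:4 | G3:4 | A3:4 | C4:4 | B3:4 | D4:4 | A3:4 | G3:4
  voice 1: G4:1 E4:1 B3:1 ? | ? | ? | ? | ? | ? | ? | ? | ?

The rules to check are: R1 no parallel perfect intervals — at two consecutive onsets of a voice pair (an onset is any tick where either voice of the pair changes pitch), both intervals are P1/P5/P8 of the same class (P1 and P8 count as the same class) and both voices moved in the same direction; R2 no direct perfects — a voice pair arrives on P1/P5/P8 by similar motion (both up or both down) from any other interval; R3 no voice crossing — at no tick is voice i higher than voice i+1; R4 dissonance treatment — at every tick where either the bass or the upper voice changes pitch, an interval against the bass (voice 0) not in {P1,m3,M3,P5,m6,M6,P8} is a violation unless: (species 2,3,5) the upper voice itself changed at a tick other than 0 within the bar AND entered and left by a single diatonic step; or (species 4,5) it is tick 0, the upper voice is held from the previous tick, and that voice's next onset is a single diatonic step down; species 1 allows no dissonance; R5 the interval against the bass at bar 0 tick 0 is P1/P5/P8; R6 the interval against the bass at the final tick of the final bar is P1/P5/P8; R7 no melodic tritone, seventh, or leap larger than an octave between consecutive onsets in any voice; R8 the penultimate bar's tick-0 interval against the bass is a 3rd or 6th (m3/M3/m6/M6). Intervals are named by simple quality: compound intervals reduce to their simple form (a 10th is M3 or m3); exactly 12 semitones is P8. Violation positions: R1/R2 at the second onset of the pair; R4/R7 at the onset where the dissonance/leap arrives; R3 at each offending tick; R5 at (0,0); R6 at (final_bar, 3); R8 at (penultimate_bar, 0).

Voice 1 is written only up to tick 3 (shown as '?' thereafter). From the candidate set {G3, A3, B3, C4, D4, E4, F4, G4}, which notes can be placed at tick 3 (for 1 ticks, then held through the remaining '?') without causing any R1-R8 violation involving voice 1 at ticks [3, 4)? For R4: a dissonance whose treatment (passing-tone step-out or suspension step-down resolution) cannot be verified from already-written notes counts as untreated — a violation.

G3: legal
A3: violates R4
B3: legal
C4: violates R4
D4: legal
E4: legal
F4: violates R4,R7
G4: legal

{B3, D4, E4, G3, G4}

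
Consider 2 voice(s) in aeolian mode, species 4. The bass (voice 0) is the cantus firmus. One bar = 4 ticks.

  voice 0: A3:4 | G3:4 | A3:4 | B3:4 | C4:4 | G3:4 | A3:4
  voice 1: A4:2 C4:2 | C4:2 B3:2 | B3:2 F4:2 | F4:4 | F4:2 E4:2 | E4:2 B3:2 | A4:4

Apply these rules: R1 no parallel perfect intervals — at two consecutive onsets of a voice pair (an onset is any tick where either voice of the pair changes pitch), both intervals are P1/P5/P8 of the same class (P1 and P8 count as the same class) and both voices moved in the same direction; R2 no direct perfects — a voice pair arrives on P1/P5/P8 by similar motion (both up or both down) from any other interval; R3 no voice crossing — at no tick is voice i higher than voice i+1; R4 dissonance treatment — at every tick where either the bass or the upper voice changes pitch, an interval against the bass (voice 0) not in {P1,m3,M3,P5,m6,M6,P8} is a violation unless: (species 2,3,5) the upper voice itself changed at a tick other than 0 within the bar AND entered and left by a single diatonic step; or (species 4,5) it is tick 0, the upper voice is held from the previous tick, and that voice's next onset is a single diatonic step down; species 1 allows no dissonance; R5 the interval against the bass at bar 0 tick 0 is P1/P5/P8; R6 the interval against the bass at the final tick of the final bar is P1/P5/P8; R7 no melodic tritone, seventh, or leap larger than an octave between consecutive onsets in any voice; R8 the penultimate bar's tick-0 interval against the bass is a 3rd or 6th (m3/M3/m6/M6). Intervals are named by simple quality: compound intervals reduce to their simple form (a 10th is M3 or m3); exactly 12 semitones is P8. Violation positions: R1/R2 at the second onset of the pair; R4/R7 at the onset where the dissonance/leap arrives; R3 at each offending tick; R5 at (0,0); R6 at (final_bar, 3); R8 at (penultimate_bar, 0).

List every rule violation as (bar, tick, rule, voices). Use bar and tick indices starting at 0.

(2, 0, R4, (0, 1))
(2, 2, R7, (1,))
(6, 0, R2, (0, 1))
(6, 0, R7, (1,))

bar 0: v0=A3 v1=A4 downbeat P8
bar 1: v0=G3 v1=C4 downbeat P4
bar 2: v0=A3 v1=B3 downbeat M2
bar 3: v0=B3 v1=F4 downbeat TT
bar 4: v0=C4 v1=F4 downbeat P4
bar 5: v0=G3 v1=E4 downbeat M6
bar 6: v0=A3 v1=A4 downbeat P8
  -> R4 @ bar 2 tick 0 v(0, 1): A3/B3 M2 untreated
  -> R7 @ bar 2 tick 2 v(1,): B3->F4 leap 6st
  -> R2 @ bar 6 tick 0 v(0, 1): G3/B3 M3 -> A3/A4 P8 similar
  -> R7 @ bar 6 tick 0 v(1,): B3->A4 leap 10st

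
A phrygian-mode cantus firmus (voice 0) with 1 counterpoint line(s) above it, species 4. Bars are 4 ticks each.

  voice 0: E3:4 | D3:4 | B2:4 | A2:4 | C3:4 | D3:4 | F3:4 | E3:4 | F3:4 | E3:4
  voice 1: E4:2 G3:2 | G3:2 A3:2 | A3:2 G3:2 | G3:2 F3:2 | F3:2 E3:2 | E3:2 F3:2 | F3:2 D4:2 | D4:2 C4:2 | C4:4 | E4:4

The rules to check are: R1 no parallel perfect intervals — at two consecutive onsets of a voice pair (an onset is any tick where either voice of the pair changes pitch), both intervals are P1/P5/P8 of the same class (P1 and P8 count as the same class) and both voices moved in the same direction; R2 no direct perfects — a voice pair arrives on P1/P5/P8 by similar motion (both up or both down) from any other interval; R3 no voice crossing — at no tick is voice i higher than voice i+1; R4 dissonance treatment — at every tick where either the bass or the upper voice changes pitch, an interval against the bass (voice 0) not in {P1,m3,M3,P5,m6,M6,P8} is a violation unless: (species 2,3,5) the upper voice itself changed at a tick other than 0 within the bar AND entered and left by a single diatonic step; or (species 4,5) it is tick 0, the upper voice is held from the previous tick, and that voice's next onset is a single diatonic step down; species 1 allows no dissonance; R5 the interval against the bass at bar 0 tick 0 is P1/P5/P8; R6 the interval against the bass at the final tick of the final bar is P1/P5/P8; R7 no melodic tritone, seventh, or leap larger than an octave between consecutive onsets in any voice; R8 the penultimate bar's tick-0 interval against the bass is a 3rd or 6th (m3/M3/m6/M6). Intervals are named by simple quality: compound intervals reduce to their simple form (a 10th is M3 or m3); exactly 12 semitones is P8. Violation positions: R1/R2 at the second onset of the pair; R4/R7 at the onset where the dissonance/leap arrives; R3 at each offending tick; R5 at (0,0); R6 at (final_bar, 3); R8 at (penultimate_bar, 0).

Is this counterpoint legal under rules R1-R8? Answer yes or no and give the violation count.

bar 0: v0=E3 v1=E4 (P8)
bar 1: v0=D3 v1=G3 (P4)
bar 2: v0=B2 v1=A3 (m7)
bar 3: v0=A2 v1=G3 (m7)
bar 4: v0=C3 v1=F3 (P4)
bar 5: v0=D3 v1=E3 (M2)
bar 6: v0=F3 v1=F3 (P1)
bar 7: v0=E3 v1=D4 (m7)
bar 8: v0=F3 v1=C4 (P5)
bar 9: v0=E3 v1=E4 (P8)
  R4 @ bar1.0: D3/G3 P4 untreated
  R4 @ bar5.0: D3/E3 M2 untreated
  R8 @ bar8.0: penult P5 not 3rd/6th

No (3 violations)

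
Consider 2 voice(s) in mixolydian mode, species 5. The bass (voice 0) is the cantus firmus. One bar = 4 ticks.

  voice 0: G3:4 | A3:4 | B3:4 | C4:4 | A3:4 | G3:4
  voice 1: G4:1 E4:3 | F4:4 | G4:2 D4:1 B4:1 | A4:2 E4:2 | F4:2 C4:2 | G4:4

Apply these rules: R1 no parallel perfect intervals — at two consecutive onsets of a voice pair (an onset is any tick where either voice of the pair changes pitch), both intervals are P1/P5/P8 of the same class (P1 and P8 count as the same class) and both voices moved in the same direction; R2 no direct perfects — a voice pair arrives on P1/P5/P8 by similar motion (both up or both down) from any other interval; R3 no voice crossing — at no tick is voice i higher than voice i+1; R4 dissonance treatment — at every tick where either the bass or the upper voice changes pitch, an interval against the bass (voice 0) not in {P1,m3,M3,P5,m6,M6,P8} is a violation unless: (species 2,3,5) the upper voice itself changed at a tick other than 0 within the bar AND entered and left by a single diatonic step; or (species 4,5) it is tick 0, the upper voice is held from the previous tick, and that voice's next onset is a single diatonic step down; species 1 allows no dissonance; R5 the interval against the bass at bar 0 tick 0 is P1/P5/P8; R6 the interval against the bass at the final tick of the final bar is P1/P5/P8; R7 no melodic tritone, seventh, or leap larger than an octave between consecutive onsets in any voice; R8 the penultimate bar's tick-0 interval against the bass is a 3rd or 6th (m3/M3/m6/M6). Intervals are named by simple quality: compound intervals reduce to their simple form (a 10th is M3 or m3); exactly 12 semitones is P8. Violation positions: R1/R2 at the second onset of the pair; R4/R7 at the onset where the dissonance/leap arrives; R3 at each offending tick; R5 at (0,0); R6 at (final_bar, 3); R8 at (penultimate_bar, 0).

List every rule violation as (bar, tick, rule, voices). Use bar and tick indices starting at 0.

bar 0: v0=G3 v1=G4 downbeat P8
bar 1: v0=A3 v1=F4 downbeat m6
bar 2: v0=B3 v1=G4 downbeat m6
bar 3: v0=C4 v1=A4 downbeat M6
bar 4: v0=A3 v1=F4 downbeat m6
bar 5: v0=G3 v1=G4 downbeat P8

No violations across 6 bars (G3..G3 vs G4..G4).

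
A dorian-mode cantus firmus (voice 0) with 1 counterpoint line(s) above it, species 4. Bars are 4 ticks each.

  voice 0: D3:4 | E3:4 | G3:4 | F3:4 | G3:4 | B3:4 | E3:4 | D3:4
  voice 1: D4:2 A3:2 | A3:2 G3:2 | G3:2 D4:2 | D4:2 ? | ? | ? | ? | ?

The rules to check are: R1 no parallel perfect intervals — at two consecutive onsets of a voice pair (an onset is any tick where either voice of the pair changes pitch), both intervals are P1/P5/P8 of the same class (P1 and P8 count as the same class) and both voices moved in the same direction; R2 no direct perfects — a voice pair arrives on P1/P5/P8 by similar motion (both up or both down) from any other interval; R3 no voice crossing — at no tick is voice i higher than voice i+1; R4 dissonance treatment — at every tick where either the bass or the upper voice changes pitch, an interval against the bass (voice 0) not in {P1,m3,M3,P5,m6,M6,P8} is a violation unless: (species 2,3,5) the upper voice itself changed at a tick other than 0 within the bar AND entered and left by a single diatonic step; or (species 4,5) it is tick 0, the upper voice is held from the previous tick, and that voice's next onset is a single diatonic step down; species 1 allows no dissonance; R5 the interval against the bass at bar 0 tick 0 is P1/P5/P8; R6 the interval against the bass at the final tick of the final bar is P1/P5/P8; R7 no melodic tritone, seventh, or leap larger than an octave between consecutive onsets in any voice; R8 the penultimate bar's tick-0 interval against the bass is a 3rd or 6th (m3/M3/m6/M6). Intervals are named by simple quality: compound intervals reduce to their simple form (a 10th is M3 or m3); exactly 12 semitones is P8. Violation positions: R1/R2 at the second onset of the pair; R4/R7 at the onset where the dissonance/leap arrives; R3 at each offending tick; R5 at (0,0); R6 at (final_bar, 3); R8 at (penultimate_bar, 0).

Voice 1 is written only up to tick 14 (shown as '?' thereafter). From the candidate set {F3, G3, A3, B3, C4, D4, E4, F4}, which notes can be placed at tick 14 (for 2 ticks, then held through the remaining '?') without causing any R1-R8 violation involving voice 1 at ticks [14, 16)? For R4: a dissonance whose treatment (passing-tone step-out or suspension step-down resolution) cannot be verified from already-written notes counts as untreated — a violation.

{A3, C4, D4, F3, F4}

F3: legal
G3: violates R4
A3: legal
B3: violates R4
C4: legal
D4: legal
E4: violates R4
F4: legal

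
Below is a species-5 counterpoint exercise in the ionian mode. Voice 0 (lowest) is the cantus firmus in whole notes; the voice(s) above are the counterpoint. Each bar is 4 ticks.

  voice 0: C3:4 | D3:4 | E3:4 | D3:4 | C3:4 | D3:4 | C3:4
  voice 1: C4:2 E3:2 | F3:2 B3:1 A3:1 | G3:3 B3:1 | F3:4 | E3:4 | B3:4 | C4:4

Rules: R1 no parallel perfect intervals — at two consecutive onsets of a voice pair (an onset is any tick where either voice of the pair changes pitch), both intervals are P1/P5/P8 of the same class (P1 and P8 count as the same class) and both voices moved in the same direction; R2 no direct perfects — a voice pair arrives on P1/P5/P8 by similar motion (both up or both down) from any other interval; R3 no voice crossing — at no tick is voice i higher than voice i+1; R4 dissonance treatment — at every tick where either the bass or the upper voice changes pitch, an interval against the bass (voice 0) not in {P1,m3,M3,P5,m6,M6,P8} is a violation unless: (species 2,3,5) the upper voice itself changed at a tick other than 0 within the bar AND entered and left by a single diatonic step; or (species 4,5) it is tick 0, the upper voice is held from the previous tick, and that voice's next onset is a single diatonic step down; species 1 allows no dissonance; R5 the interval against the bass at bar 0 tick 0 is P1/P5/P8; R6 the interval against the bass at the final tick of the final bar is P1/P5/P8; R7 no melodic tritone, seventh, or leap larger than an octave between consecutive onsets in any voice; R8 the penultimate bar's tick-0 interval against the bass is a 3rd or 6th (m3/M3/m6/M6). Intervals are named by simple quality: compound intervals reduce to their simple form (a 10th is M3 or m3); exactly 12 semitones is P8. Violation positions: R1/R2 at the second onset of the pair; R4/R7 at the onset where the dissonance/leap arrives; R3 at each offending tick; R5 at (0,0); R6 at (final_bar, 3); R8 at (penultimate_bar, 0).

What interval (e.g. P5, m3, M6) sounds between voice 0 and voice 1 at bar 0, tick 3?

voice 0=C3 voice 1=E3 -> M3

M3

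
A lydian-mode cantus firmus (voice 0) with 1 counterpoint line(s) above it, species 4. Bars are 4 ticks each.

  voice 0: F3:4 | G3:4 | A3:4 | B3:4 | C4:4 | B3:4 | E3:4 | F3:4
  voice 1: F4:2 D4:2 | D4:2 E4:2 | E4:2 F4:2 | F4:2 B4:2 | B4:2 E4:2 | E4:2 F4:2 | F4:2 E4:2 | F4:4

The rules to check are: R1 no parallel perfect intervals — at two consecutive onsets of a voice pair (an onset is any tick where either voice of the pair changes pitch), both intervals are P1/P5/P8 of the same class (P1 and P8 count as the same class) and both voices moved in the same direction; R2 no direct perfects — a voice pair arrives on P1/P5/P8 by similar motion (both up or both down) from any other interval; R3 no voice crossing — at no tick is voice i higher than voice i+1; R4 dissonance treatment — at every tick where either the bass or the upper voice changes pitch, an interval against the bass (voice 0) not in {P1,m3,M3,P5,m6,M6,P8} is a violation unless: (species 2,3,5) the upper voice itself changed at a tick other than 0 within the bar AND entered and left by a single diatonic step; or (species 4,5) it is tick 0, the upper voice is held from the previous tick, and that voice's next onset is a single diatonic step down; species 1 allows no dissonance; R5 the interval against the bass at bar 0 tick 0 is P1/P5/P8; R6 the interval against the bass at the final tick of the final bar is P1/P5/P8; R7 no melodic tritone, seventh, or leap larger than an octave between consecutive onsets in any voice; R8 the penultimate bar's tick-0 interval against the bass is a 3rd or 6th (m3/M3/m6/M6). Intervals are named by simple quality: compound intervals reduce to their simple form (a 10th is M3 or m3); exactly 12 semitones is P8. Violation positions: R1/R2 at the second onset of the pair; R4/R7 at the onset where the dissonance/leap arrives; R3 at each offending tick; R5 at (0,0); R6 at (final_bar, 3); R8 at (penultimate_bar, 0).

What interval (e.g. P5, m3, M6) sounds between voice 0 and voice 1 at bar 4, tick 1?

M7

voice 0=C4 voice 1=B4 -> M7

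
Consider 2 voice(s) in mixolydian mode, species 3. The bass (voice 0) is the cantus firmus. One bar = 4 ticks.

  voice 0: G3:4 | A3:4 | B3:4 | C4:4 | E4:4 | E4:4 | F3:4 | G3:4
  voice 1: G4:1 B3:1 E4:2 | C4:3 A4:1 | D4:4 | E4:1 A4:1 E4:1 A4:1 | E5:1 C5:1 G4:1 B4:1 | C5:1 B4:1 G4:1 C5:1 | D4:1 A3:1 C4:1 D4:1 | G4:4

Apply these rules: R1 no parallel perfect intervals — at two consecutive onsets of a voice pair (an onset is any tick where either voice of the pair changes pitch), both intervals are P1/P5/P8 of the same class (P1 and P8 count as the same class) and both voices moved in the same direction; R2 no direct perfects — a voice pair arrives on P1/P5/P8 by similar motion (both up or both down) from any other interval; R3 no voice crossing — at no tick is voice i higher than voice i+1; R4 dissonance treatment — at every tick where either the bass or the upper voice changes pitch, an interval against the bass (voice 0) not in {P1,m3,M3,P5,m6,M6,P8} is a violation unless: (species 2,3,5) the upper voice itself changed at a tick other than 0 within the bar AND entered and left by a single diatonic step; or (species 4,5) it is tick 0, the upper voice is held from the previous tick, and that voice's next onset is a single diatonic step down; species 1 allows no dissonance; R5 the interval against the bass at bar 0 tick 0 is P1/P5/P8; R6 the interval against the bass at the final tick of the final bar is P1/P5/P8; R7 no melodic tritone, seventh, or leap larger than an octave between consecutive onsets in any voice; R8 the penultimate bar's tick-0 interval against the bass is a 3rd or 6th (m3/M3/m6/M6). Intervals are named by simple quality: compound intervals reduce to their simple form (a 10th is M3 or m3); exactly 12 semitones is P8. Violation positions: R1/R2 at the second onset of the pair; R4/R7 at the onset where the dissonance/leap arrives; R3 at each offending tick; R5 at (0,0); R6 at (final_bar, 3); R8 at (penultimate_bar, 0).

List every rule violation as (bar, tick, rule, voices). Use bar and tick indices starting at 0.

bar 0: v0=G3 v1=G4 downbeat P8
bar 1: v0=A3 v1=C4 downbeat m3
bar 2: v0=B3 v1=D4 downbeat m3
bar 3: v0=C4 v1=E4 downbeat M3
bar 4: v0=E4 v1=E5 downbeat P8
bar 5: v0=E4 v1=C5 downbeat m6
bar 6: v0=F3 v1=D4 downbeat M6
bar 7: v0=G3 v1=G4 downbeat P8
  -> R2 @ bar 4 tick 0 v(0, 1): C4/A4 M6 -> E4/E5 P8 similar
  -> R7 @ bar 6 tick 0 v(0,): E4->F3 leap 11st
  -> R7 @ bar 6 tick 0 v(1,): C5->D4 leap 10st
  -> R2 @ bar 7 tick 0 v(0, 1): F3/D4 M6 -> G3/G4 P8 similar

(4, 0, R2, (0, 1))
(6, 0, R7, (0,))
(6, 0, R7, (1,))
(7, 0, R2, (0, 1))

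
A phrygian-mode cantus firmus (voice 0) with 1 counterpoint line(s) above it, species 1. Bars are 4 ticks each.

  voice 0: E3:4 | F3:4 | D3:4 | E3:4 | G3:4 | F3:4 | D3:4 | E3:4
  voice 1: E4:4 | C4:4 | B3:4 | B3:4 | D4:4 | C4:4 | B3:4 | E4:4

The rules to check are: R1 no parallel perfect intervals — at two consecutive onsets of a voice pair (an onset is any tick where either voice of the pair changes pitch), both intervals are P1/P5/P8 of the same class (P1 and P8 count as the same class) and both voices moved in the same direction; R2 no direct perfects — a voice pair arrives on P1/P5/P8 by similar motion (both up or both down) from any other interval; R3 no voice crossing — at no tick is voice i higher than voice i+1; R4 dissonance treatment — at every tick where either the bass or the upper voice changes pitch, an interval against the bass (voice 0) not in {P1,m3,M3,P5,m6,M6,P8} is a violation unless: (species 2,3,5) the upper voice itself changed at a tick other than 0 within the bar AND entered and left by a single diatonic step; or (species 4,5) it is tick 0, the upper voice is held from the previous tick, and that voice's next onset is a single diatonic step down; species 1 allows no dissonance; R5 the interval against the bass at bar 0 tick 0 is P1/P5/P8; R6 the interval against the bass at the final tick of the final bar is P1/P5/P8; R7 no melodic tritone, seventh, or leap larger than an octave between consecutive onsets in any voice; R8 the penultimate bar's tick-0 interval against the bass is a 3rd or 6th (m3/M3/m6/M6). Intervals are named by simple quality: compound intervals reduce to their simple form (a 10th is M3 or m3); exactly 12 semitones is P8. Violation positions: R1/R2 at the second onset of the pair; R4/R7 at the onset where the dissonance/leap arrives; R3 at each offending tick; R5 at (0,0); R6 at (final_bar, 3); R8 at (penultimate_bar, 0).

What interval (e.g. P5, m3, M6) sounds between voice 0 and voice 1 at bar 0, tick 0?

voice 0=E3 voice 1=E4 -> P8

P8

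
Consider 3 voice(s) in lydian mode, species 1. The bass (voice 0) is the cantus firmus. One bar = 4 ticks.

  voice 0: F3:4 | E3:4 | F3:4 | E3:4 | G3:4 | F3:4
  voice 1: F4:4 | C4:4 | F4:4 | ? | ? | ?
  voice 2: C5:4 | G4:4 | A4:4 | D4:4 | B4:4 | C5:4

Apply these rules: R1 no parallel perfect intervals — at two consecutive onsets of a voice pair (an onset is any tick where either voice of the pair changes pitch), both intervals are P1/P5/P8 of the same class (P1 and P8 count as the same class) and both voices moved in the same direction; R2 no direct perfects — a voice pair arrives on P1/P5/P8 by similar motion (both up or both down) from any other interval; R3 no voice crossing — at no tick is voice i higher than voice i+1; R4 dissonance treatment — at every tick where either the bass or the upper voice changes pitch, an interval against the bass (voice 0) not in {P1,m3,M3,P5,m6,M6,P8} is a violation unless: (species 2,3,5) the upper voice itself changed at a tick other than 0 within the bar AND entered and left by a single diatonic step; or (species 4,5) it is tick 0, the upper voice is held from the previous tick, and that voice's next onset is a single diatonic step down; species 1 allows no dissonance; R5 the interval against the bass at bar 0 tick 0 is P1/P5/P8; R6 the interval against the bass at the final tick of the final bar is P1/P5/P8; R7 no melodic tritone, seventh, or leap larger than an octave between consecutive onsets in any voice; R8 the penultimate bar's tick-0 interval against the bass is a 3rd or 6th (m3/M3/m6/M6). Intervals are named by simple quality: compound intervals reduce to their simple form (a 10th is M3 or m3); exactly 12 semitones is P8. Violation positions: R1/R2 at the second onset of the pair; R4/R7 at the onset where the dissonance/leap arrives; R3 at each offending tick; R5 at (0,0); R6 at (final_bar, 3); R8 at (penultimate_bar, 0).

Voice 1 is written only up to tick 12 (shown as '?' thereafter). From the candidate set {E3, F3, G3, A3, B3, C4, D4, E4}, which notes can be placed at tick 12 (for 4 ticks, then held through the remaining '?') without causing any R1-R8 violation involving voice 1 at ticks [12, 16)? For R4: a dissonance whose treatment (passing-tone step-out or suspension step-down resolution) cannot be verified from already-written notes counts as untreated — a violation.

E3: violates R1,R7
F3: violates R4
G3: violates R2,R7
A3: violates R4
B3: violates R2,R7
C4: legal
D4: violates R2,R4
E4: violates R1,R3

{C4}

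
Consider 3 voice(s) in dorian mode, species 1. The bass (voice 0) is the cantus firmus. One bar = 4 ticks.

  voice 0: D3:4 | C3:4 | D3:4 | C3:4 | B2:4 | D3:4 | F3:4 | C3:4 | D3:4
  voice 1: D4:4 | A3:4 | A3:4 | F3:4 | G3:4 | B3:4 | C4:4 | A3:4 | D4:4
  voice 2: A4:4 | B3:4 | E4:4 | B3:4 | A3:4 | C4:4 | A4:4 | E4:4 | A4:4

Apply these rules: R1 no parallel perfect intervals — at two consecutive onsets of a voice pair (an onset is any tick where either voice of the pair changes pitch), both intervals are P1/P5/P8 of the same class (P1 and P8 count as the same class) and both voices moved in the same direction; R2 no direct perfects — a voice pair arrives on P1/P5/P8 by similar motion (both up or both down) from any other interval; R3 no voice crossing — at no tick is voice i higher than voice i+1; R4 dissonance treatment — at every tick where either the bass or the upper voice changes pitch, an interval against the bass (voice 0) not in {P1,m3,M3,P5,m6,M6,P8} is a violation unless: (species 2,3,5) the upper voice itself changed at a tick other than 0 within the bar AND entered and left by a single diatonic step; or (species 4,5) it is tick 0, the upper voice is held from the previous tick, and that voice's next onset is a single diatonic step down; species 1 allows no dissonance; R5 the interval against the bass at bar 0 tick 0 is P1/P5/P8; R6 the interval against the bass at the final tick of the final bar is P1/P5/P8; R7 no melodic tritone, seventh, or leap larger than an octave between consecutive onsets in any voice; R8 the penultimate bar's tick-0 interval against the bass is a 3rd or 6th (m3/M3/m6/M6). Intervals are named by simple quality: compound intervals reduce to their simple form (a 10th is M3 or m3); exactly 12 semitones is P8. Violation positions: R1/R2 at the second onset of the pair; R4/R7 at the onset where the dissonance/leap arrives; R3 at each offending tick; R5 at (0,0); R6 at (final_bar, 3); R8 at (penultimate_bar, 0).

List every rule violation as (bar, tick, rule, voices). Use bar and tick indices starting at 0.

(1, 0, R4, (0, 2))
(1, 0, R7, (2,))
(2, 0, R4, (0, 2))
(3, 0, R4, (0, 1))
(3, 0, R4, (0, 2))
(4, 0, R4, (0, 2))
(5, 0, R4, (0, 2))
(6, 0, R2, (0, 1))
(7, 0, R2, (1, 2))
(8, 0, R1, (1, 2))
(8, 0, R2, (0, 1))
(8, 0, R2, (0, 2))

bar 0: v0=D3 v1=D4 v2=A4 downbeat P5
bar 1: v0=C3 v1=A3 v2=B3 downbeat M7
bar 2: v0=D3 v1=A3 v2=E4 downbeat M2
bar 3: v0=C3 v1=F3 v2=B3 downbeat M7
bar 4: v0=B2 v1=G3 v2=A3 downbeat m7
bar 5: v0=D3 v1=B3 v2=C4 downbeat m7
bar 6: v0=F3 v1=C4 v2=A4 downbeat M3
bar 7: v0=C3 v1=A3 v2=E4 downbeat M3
bar 8: v0=D3 v1=D4 v2=A4 downbeat P5
  -> R4 @ bar 1 tick 0 v(0, 2): C3/B3 M7 untreated
  -> R7 @ bar 1 tick 0 v(2,): A4->B3 leap 10st
  -> R4 @ bar 2 tick 0 v(0, 2): D3/E4 M2 untreated
  -> R4 @ bar 3 tick 0 v(0, 1): C3/F3 P4 untreated
  -> R4 @ bar 3 tick 0 v(0, 2): C3/B3 M7 untreated
  -> R4 @ bar 4 tick 0 v(0, 2): B2/A3 m7 untreated
  -> R4 @ bar 5 tick 0 v(0, 2): D3/C4 m7 untreated
  -> R2 @ bar 6 tick 0 v(0, 1): D3/B3 M6 -> F3/C4 P5 similar
  -> R2 @ bar 7 tick 0 v(1, 2): C4/A4 M6 -> A3/E4 P5 similar
  -> R1 @ bar 8 tick 0 v(1, 2): A3/E4 P5 -> D4/A4 P5 similar
  -> R2 @ bar 8 tick 0 v(0, 1): C3/A3 M6 -> D3/D4 P8 similar
  -> R2 @ bar 8 tick 0 v(0, 2): C3/E4 M3 -> D3/A4 P5 similar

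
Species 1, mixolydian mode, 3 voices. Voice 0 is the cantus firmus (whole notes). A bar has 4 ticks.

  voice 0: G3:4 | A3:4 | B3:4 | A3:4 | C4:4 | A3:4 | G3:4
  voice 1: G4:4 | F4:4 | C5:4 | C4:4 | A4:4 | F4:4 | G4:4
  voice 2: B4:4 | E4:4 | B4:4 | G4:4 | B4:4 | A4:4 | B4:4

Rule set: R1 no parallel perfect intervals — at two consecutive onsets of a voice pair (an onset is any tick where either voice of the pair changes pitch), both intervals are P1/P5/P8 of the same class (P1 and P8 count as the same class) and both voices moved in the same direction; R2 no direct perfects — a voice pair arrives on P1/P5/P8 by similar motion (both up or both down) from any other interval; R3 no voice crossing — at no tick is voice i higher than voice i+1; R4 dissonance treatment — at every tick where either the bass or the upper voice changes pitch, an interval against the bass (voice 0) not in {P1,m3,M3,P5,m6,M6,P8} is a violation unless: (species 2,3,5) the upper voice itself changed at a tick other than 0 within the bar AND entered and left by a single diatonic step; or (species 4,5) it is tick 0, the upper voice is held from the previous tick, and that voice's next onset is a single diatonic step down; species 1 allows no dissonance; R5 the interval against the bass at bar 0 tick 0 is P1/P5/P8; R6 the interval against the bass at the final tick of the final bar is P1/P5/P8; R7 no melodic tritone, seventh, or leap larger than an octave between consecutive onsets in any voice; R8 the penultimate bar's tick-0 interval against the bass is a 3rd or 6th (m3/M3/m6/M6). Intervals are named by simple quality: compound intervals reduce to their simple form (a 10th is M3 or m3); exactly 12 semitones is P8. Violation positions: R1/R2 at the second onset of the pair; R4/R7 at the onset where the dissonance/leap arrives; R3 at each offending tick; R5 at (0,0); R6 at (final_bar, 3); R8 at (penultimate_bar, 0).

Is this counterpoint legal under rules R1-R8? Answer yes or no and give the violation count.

No (17 violations)

bar 0: v0=G3 v1=G4 v2=B4 (M3)
bar 1: v0=A3 v1=F4 v2=E4 (P5)
bar 2: v0=B3 v1=C5 v2=B4 (P8)
bar 3: v0=A3 v1=C4 v2=G4 (m7)
bar 4: v0=C4 v1=A4 v2=B4 (M7)
bar 5: v0=A3 v1=F4 v2=A4 (P8)
bar 6: v0=G3 v1=G4 v2=B4 (M3)
  R5 @ bar0.0: opens on M3
  R3 @ bar1.0: F4 above E4
  R3 @ bar1.1: F4 above E4
  R3 @ bar1.2: F4 above E4
  R3 @ bar1.3: F4 above E4
  R2 @ bar2.0: A3/E4 P5 -> B3/B4 P8 similar
  R3 @ bar2.0: C5 above B4
  R4 @ bar2.0: B3/C5 m2 untreated
  R3 @ bar2.1: C5 above B4
  R3 @ bar2.2: C5 above B4
  R3 @ bar2.3: C5 above B4
  R2 @ bar3.0: C5/B4 m2 -> C4/G4 P5 similar
  R4 @ bar3.0: A3/G4 m7 untreated
  R4 @ bar4.0: C4/B4 M7 untreated
  R2 @ bar5.0: C4/B4 M7 -> A3/A4 P8 similar
  R8 @ bar5.0: penult P8 not 3rd/6th
  R6 @ bar6.3: closes on M3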